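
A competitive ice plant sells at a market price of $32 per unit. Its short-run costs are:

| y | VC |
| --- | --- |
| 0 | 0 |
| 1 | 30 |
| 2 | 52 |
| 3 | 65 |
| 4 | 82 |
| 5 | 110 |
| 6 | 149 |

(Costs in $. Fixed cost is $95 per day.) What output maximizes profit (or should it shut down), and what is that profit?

Profit at each row (π = 32y − TC): y=0: -95; y=1: -93; y=2: -83; y=3: -64; y=4: -49; y=5: -45; y=6: -52.
Profit is maximized at y = 5. AVC there is 110/5 = $22 ≤ P, so producing beats shutting down (which would give -$95).

y = 5; profit = -$45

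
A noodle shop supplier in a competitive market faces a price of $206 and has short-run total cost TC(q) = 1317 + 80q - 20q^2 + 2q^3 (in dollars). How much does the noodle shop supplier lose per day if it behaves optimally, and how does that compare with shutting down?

AVC = 80 - 20q + 2q^2; min AVC = $30 at q = 5. Since P = $206 ≥ min AVC, the firm produces.
With MC = 80 - 40q + 6q^2, P = MC on the upward-sloping part at q* = 9.
TR = 206·9 = 1854. TC = 1317 + 558 = 1875. Profit = 1854 − 1875 = -$21.
Shutting down would mean losing the fixed cost of $1317, so operating at a loss of $21 is better by $1296.

Profit = -$21 at q = 9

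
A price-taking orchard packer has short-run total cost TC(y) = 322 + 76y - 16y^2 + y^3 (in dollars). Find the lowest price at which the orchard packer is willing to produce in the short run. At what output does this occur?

$12 per unit, at y = 8

The firm shuts down when price falls below the minimum of average variable cost. AVC = VC/y = 76 - 16y + y^2.
dAVC/dy = -16 + 2y = 0 gives y = 8. min AVC = 76 - 16·8 + 8^2 = 12.
The firm shuts down for any P below $12.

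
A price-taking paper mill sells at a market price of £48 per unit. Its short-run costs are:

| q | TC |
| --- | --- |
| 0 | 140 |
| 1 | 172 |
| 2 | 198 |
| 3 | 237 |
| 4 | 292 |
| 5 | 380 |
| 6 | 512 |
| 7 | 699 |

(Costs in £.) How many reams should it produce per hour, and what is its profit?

Profit at each row (π = 48q − TC): q=0: -140; q=1: -124; q=2: -102; q=3: -93; q=4: -100; q=5: -140; q=6: -224; q=7: -363.
Profit is maximized at q = 3. AVC there is 97/3 = £32.33 ≤ P, so producing beats shutting down (which would give -£140).

q = 3; profit = -£93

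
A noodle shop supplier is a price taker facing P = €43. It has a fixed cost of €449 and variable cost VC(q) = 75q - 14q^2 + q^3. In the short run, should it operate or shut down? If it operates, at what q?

Produce at q = 8

Variable cost is VC = 75q - 14q^2 + q^3, so AVC = VC/q = 75 - 14q + q^2 and MC = dTC/dq = 75 - 28q + 3q^2.
The AVC parabola has its vertex at q = 14/2 = 7, where AVC = 75 - 14·7 + 7^2 = €26.
Because €43 ≥ €26, revenue can cover variable cost; the firm operates.
Set P = MC: 43 = 75 - 28q + 3q^2 → 32 - 28q + 3q^2 = 0. The roots are q = 4/3 and q = 8; the profit-maximizing output is on the rising part of MC, so q* = 8.
Check: AVC at q = 8 is €27 ≤ P, so revenue covers variable cost.
Profit = P·q − TC = 43·8 − 665 = -€321, a loss, but smaller than the €449 fixed cost the firm would lose by shutting down.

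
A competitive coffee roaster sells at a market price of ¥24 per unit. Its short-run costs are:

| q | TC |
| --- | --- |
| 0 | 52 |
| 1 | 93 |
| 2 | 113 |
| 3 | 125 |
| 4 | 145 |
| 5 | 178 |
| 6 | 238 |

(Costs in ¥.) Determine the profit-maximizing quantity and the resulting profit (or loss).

q = 4; profit = -¥49

Profit at each row (π = 24q − TC): q=0: -52; q=1: -69; q=2: -65; q=3: -53; q=4: -49; q=5: -58; q=6: -94.
Profit is maximized at q = 4. AVC there is 93/4 = ¥23.25 ≤ P, so producing beats shutting down (which would give -¥52).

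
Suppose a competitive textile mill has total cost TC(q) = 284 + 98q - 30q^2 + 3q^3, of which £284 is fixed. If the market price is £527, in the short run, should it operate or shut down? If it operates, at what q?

Strip out fixed cost: VC = 98q - 30q^2 + 3q^3. Then AVC = 98 - 30q + 3q^2 and MC = 98 - 60q + 9q^2.
AVC hits its minimum where MC = AVC, at q = 5, giving min AVC = 98 - 30·5 + 3·5^2 = £23.
P = £527 exceeds min AVC = £23, so the firm stays open.
Set P = MC: 527 = 98 - 60q + 9q^2 → -429 - 60q + 9q^2 = 0. The roots are q = -13/3 and q = 11; the profit-maximizing output is on the rising part of MC, so q* = 11.
Check: AVC at q = 11 is £131 ≤ P, so revenue covers variable cost.
Profit = P·q − TC = 527·11 − 1725 = £4072.

Produce at q = 11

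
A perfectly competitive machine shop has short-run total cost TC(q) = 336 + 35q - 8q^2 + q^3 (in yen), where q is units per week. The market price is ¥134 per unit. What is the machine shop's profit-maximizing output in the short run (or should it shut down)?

Variable cost is VC = 35q - 8q^2 + q^3, so AVC = VC/q = 35 - 8q + q^2 and MC = dTC/dq = 35 - 16q + 3q^2.
AVC is minimized where dAVC/dq = -8 + 2q = 0, at q = 4; min AVC = 35 - 8·4 + 4^2 = ¥19.
P = ¥134 exceeds min AVC = ¥19, so the firm stays open.
P = MC gives -99 - 16q + 3q^2 = 0, with roots -11/3 and 9. Take the larger (rising MC): q* = 9.
Check: AVC at q = 9 is ¥44 ≤ P, so revenue covers variable cost.
Profit = P·q − TC = 134·9 − 732 = ¥474.

Produce at q = 9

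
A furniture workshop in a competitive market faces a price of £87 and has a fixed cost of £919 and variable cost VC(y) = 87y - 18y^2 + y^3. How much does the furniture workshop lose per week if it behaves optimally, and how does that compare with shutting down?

Profit = -£55 at y = 12

AVC = 87 - 18y + y^2 has its minimum £6 at y = 9; price £87 clears that bar, so the firm operates.
With MC = 87 - 36y + 3y^2, P = MC on the upward-sloping part at y* = 12.
TR = 87·12 = 1044. TC = 919 + 180 = 1099. Profit = 1044 − 1099 = -£55.
Shutting down would mean losing the fixed cost of £919, so operating at a loss of £55 is better by £864.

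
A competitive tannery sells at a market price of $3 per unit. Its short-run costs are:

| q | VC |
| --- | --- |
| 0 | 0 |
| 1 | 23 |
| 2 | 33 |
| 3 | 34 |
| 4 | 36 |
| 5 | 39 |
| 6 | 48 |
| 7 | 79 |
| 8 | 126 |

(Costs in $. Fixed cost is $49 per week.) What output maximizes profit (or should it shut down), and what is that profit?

q = 0 (shut down); profit = -$49

Profit at each row (π = 3q − TC): q=0: -49; q=1: -69; q=2: -76; q=3: -74; q=4: -73; q=5: -73; q=6: -79; q=7: -107; q=8: -151.
Profit is highest at q = 0. Equivalently, the lowest AVC in the table is 39/5 ≈ $7.80 at q = 5, and P = $3 falls below it — price never covers variable cost, so the firm shuts down and loses only its fixed cost.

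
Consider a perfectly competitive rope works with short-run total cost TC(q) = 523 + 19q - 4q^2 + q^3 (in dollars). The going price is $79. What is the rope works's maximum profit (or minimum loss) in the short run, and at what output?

Profit = -$235 at q = 6

AVC = 19 - 4q + q^2 has its minimum $15 at q = 2; price $79 clears that bar, so the firm operates.
With MC = 19 - 8q + 3q^2, P = MC on the upward-sloping part at q* = 6.
TR = 79·6 = 474. TC = 523 + 186 = 709. Profit = 474 − 709 = -$235.
By producing, the firm covers all variable cost plus $288 of fixed cost; shutting down would lose the full $523.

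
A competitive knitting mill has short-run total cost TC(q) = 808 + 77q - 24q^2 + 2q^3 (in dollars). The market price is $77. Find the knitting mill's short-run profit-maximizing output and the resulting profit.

AVC = 77 - 24q + 2q^2 has its minimum $5 at q = 6; price $77 clears that bar, so the firm operates.
With MC = 77 - 48q + 6q^2, P = MC on the upward-sloping part at q* = 8.
TR = 77·8 = 616. TC = 808 + 104 = 912. Profit = 616 − 912 = -$296.
Shutting down would mean losing the fixed cost of $808, so operating at a loss of $296 is better by $512.

Profit = -$296 at q = 8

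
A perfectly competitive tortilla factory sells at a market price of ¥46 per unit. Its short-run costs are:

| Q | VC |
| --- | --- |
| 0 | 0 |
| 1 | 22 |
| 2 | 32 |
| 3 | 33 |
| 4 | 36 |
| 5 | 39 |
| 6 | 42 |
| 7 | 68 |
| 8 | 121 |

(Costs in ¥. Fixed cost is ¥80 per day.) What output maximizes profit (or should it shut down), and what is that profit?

Q = 7; profit = ¥174

Compute π = P·Q − TC at each output: Q=0: -80; Q=1: -56; Q=2: -20; Q=3: 25; Q=4: 68; Q=5: 111; Q=6: 154; Q=7: 174; Q=8: 167.
Profit is maximized at Q = 7. AVC there is 68/7 = ¥9.71 ≤ P, so producing beats shutting down (which would give -¥80).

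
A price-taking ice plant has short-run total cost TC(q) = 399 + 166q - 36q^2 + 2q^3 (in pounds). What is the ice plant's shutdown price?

£4 per unit

The firm shuts down when price falls below the minimum of average variable cost. AVC = VC/q = 166 - 36q + 2q^2.
At the minimum of AVC, MC = AVC. MC = 166 - 72q + 6q^2; setting MC = AVC gives 4q^2 - 36q = 0, so q = 9. min AVC = 4.
The firm shuts down for any P below £4.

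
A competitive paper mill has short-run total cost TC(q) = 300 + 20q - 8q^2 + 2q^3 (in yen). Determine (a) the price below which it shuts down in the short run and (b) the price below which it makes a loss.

Shutdown price = ¥12; break-even price = ¥90

Shutdown price = min AVC. AVC = 20 - 8q + 2q^2, with vertex at q = 2 and minimum ¥12.
ATC = 300/q + 20 - 8q + 2q^2. Setting dATC/dq = −300/q^2 − 8 + 4q = 0 gives q = 5 (since 4·5^3 − 8·5^2 = 300).
min ATC = 300/5 + 20 − 8·5 + 2·5^2 = ¥90. That is the break-even price.
Between these two prices the firm operates at a loss; above ¥90 it earns a profit.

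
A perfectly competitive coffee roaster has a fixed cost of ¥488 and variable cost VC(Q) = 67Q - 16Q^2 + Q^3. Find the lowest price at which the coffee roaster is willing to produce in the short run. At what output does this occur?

¥3 per unit, at Q = 8

Short-run supply begins at min AVC. From VC = 67Q - 16Q^2 + Q^3, AVC = 67 - 16Q + Q^2.
At the minimum of AVC, MC = AVC. MC = 67 - 32Q + 3Q^2; setting MC = AVC gives 2Q^2 - 16Q = 0, so Q = 8. min AVC = 3.
So the shutdown price is ¥3.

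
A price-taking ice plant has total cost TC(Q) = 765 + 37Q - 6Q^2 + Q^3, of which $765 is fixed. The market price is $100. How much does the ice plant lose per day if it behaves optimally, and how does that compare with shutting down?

AVC = 37 - 6Q + Q^2; min AVC = $28 at Q = 3. Since P = $100 ≥ min AVC, the firm produces.
With MC = 37 - 12Q + 3Q^2, P = MC on the upward-sloping part at Q* = 7.
TR = 100·7 = 700. TC = 765 + 308 = 1073. Profit = 700 − 1073 = -$373.
By producing, the firm covers all variable cost plus $392 of fixed cost; shutting down would lose the full $765.

Profit = -$373 at Q = 7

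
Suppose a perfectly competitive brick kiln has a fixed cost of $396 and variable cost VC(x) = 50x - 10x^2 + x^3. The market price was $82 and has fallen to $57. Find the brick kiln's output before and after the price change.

Output falls from 8 to 7

MC = 50 - 20x + 3x^2; the shutdown threshold is min AVC = $25 (at x = 5).
With P = $82 above the shutdown price, P = MC gives x = 8.
At P = $57 ≥ min AVC, set P = MC: x = 7. The firm stays open but cuts output.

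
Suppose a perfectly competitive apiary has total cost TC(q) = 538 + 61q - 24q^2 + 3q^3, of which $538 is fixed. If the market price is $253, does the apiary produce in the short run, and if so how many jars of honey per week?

Strip out fixed cost: VC = 61q - 24q^2 + 3q^3. Then AVC = 61 - 24q + 3q^2 and MC = 61 - 48q + 9q^2.
AVC hits its minimum where MC = AVC, at q = 4, giving min AVC = 61 - 24·4 + 3·4^2 = $13.
Since P = $253 ≥ min AVC = $13, price covers variable cost and the firm should produce.
Solving P = MC: -192 - 48q + 9q^2 = 0 ⇒ q = -8/3 or 8. On the upward-sloping branch, q* = 8.
Check: AVC at q = 8 is $61 ≤ P, so revenue covers variable cost.
Profit = P·q − TC = 253·8 − 1026 = $998.

Produce at q = 8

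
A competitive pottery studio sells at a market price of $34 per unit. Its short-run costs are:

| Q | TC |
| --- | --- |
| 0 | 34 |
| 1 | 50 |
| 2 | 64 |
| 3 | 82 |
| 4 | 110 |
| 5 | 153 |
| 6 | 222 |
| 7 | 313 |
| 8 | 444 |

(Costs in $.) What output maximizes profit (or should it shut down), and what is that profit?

Q = 4; profit = $26

Tabulate TR − TC: Q=0: -34; Q=1: -16; Q=2: 4; Q=3: 20; Q=4: 26; Q=5: 17; Q=6: -18; Q=7: -75; Q=8: -172.
Profit is maximized at Q = 4. AVC there is 76/4 = $19 ≤ P, so producing beats shutting down (which would give -$34).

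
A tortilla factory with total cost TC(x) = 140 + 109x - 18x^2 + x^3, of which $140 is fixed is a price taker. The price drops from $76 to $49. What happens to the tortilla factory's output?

Output falls from 11 to 10

AVC = 109 - 18x + x^2, minimized at x = 9 where min AVC = $28. MC = 109 - 36x + 3x^2.
At P = $76 ≥ min AVC, set P = MC on the rising branch: x = 11.
At P = $49 ≥ min AVC, set P = MC: x = 10. The firm stays open but cuts output.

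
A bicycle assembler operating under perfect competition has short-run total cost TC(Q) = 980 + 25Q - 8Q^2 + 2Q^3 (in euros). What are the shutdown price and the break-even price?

Shutdown price = min AVC. AVC = 25 - 8Q + 2Q^2, with vertex at Q = 2 and minimum €17.
ATC = 980/Q + 25 - 8Q + 2Q^2. Setting dATC/dQ = −980/Q^2 − 8 + 4Q = 0 gives Q = 7 (since 4·7^3 − 8·7^2 = 980).
min ATC = 980/7 + 25 − 8·7 + 2·7^2 = €207. That is the break-even price.
Between these two prices the firm operates at a loss; above €207 it earns a profit.

Shutdown price = €17; break-even price = €207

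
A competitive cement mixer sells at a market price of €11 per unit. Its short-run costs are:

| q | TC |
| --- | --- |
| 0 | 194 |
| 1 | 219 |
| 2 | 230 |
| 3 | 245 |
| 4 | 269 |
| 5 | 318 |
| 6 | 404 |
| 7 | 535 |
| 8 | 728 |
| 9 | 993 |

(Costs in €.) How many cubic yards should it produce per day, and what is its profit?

q = 0 (shut down); profit = -€194

Profit at each row (π = 11q − TC): q=0: -194; q=1: -208; q=2: -208; q=3: -212; q=4: -225; q=5: -263; q=6: -338; q=7: -458; q=8: -640; q=9: -894.
Profit is highest at q = 0. Equivalently, the lowest AVC in the table is 51/3 ≈ €17 at q = 3, and P = €11 falls below it — price never covers variable cost, so the firm shuts down and loses only its fixed cost.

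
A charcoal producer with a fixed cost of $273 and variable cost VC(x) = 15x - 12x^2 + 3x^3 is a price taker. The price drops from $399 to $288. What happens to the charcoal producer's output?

AVC = 15 - 12x + 3x^2, minimized at x = 2 where min AVC = $3. MC = 15 - 24x + 9x^2.
With P = $399 above the shutdown price, P = MC gives x = 8.
At P = $288 ≥ min AVC, set P = MC: x = 7. The firm stays open but cuts output.

Output falls from 8 to 7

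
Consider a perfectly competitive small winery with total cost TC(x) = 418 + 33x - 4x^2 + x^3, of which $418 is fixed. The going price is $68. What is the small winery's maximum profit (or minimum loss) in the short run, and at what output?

Profit = -$268 at x = 5

AVC = 33 - 4x + x^2; min AVC = $29 at x = 2. Since P = $68 ≥ min AVC, the firm produces.
MC = 33 - 8x + 3x^2. Setting P = MC and taking the root on the rising branch gives x* = 5.
TR = 68·5 = 340. TC = 418 + 190 = 608. Profit = 340 − 608 = -$268.
Shutting down would mean losing the fixed cost of $418, so operating at a loss of $268 is better by $150.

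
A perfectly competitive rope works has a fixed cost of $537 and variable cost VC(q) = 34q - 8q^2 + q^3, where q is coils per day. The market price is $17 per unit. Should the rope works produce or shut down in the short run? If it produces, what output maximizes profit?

Shut down

Variable cost is VC = 34q - 8q^2 + q^3, so AVC = VC/q = 34 - 8q + q^2 and MC = dTC/dq = 34 - 16q + 3q^2.
AVC hits its minimum where MC = AVC, at q = 4, giving min AVC = 34 - 8·4 + 4^2 = $18.
P = $17 lies below min AVC = $18; no output level covers variable cost.
Best response: produce nothing and absorb the $537 fixed cost.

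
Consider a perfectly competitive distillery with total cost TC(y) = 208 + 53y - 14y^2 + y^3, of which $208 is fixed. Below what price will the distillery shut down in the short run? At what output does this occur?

The shutdown price is the minimum of AVC. VC = 53y - 14y^2 + y^3, so AVC = 53 - 14y + y^2.
At the minimum of AVC, MC = AVC. MC = 53 - 28y + 3y^2; setting MC = AVC gives 2y^2 - 14y = 0, so y = 7. min AVC = 4.
The firm shuts down for any P below $4.

$4 per unit, at y = 7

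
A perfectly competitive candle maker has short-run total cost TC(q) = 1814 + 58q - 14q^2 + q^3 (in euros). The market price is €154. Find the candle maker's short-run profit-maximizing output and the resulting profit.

AVC = 58 - 14q + q^2 has its minimum €9 at q = 7; price €154 clears that bar, so the firm operates.
MC = 58 - 28q + 3q^2. Setting P = MC and taking the root on the rising branch gives q* = 12.
TR = 154·12 = 1848. TC = 1814 + 408 = 2222. Profit = 1848 − 2222 = -€374.
Shutting down would mean losing the fixed cost of €1814, so operating at a loss of €374 is better by €1440.

Profit = -€374 at q = 12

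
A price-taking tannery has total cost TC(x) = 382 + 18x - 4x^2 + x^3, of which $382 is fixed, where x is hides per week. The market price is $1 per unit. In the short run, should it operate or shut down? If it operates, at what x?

Strip out fixed cost: VC = 18x - 4x^2 + x^3. Then AVC = 18 - 4x + x^2 and MC = 18 - 8x + 3x^2.
AVC hits its minimum where MC = AVC, at x = 2, giving min AVC = 18 - 4·2 + 2^2 = $14.
P = $1 lies below min AVC = $14; no output level covers variable cost.
Shutting down limits the loss to fixed cost, $382.

Shut down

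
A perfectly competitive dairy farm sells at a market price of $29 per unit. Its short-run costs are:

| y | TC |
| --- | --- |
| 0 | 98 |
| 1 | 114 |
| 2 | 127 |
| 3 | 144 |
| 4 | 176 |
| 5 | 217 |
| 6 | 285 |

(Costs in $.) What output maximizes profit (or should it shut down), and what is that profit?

Profit at each row (π = 29y − TC): y=0: -98; y=1: -85; y=2: -69; y=3: -57; y=4: -60; y=5: -72; y=6: -111.
Profit is maximized at y = 3. AVC there is 46/3 = $15.33 ≤ P, so producing beats shutting down (which would give -$98).

y = 3; profit = -$57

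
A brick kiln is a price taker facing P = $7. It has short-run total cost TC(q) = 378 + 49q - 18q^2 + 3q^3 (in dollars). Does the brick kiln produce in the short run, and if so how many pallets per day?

Strip out fixed cost: VC = 49q - 18q^2 + 3q^3. Then AVC = 49 - 18q + 3q^2 and MC = 49 - 36q + 9q^2.
AVC hits its minimum where MC = AVC, at q = 3, giving min AVC = 49 - 18·3 + 3·3^2 = $22.
With P < min AVC ($7 < $22), every unit sold adds to the loss.
The firm minimizes its loss by shutting down and losing only its fixed cost of $378.

Shut down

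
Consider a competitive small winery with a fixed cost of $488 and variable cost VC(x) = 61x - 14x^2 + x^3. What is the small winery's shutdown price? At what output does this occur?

Short-run supply begins at min AVC. From VC = 61x - 14x^2 + x^3, AVC = 61 - 14x + x^2.
dAVC/dx = -14 + 2x = 0 gives x = 7. min AVC = 61 - 14·7 + 7^2 = 12.
So the shutdown price is $12.

$12 per unit, at x = 7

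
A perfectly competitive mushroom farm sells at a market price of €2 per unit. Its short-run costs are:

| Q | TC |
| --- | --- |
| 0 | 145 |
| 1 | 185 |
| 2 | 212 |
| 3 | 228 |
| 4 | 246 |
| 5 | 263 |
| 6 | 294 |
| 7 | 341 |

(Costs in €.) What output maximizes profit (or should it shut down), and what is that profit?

Compute π = P·Q − TC at each output: Q=0: -145; Q=1: -183; Q=2: -208; Q=3: -222; Q=4: -238; Q=5: -253; Q=6: -282; Q=7: -327.
Profit is highest at Q = 0. Equivalently, the lowest AVC in the table is 118/5 ≈ €23.60 at Q = 5, and P = €2 falls below it — price never covers variable cost, so the firm shuts down and loses only its fixed cost.

Q = 0 (shut down); profit = -€145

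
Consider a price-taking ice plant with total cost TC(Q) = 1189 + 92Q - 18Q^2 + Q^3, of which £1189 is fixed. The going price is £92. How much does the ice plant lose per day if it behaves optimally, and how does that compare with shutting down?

AVC = 92 - 18Q + Q^2; min AVC = £11 at Q = 9. Since P = £92 ≥ min AVC, the firm produces.
MC = 92 - 36Q + 3Q^2. Setting P = MC and taking the root on the rising branch gives Q* = 12.
TR = 92·12 = 1104. TC = 1189 + 240 = 1429. Profit = 1104 − 1429 = -£325.
By producing, the firm covers all variable cost plus £864 of fixed cost; shutting down would lose the full £1189.

Profit = -£325 at Q = 12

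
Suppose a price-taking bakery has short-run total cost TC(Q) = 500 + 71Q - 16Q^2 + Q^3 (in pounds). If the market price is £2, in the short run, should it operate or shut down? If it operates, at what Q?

Shut down

From TC, MC = TC'(Q) = 71 - 32Q + 3Q^2 and AVC = VC/Q = 71 - 16Q + Q^2.
AVC hits its minimum where MC = AVC, at Q = 8, giving min AVC = 71 - 16·8 + 8^2 = £7.
With P < min AVC (£2 < £7), every unit sold adds to the loss.
Shutting down limits the loss to fixed cost, £500.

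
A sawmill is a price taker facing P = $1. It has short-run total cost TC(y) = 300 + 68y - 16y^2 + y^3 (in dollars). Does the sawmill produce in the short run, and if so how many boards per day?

From TC, MC = TC'(y) = 68 - 32y + 3y^2 and AVC = VC/y = 68 - 16y + y^2.
AVC hits its minimum where MC = AVC, at y = 8, giving min AVC = 68 - 16·8 + 8^2 = $4.
With P < min AVC ($1 < $4), every unit sold adds to the loss.
Best response: produce nothing and absorb the $300 fixed cost.

Shut down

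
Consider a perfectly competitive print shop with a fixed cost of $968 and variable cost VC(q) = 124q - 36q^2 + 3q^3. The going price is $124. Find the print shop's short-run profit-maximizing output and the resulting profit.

AVC = 124 - 36q + 3q^2 has its minimum $16 at q = 6; price $124 clears that bar, so the firm operates.
With MC = 124 - 72q + 9q^2, P = MC on the upward-sloping part at q* = 8.
TR = 124·8 = 992. TC = 968 + 224 = 1192. Profit = 992 − 1192 = -$200.
By producing, the firm covers all variable cost plus $768 of fixed cost; shutting down would lose the full $968.

Profit = -$200 at q = 8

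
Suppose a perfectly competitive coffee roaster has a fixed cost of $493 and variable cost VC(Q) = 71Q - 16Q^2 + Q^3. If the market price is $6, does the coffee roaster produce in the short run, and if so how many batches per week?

Strip out fixed cost: VC = 71Q - 16Q^2 + Q^3. Then AVC = 71 - 16Q + Q^2 and MC = 71 - 32Q + 3Q^2.
AVC is minimized where dAVC/dQ = -16 + 2Q = 0, at Q = 8; min AVC = 71 - 16·8 + 8^2 = $7.
Since P = $6 < min AVC = $7, price fails to cover variable cost at any output.
The firm minimizes its loss by shutting down and losing only its fixed cost of $493.

Shut down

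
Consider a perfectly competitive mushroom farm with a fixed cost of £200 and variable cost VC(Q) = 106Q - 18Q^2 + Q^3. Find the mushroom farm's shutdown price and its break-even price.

Shutdown price = min AVC. AVC = 106 - 18Q + Q^2, with vertex at Q = 9 and minimum £25.
ATC = 200/Q + 106 - 18Q + Q^2. Setting dATC/dQ = −200/Q^2 − 18 + 2Q = 0 gives Q = 10 (since 2·10^3 − 18·10^2 = 200).
min ATC = 200/10 + 106 − 18·10 + 10^2 = £46. That is the break-even price.
For £25 ≤ P < £46 the firm produces at a loss; below £25 it shuts down.

Shutdown price = £25; break-even price = £46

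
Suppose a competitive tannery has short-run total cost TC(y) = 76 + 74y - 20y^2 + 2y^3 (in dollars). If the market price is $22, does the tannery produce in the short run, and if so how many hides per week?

Shut down

From TC, MC = TC'(y) = 74 - 40y + 6y^2 and AVC = VC/y = 74 - 20y + 2y^2.
AVC hits its minimum where MC = AVC, at y = 5, giving min AVC = 74 - 20·5 + 2·5^2 = $24.
P = $22 lies below min AVC = $24; no output level covers variable cost.
Shutting down limits the loss to fixed cost, $76.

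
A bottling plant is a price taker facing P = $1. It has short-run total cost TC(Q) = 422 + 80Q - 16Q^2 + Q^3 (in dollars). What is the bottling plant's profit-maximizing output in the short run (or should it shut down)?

Variable cost is VC = 80Q - 16Q^2 + Q^3, so AVC = VC/Q = 80 - 16Q + Q^2 and MC = dTC/dQ = 80 - 32Q + 3Q^2.
AVC is minimized where dAVC/dQ = -16 + 2Q = 0, at Q = 8; min AVC = 80 - 16·8 + 8^2 = $16.
Since P = $1 < min AVC = $16, price fails to cover variable cost at any output.
Shutting down limits the loss to fixed cost, $422.

Shut down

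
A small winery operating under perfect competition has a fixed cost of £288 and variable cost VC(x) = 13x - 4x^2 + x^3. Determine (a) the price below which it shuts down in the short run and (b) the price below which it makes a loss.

Shutdown price = £9; break-even price = £73

AVC = 13 - 4x + x^2; minimized at x = 2, giving min AVC = £9. That is the shutdown price.
ATC = 288/x + 13 - 4x + x^2. Setting dATC/dx = −288/x^2 − 4 + 2x = 0 gives x = 6 (since 2·6^3 − 4·6^2 = 288).
min ATC = 288/6 + 13 − 4·6 + 6^2 = £73. That is the break-even price.
For £9 ≤ P < £73 the firm produces at a loss; below £9 it shuts down.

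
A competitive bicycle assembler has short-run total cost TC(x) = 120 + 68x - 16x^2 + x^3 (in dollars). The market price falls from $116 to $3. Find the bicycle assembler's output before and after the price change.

AVC = 68 - 16x + x^2, minimized at x = 8 where min AVC = $4. MC = 68 - 32x + 3x^2.
At P = $116 ≥ min AVC, set P = MC on the rising branch: x = 12.
At P = $3 < min AVC = $4, price no longer covers variable cost at any output, so the firm shuts down: x = 0.

Output falls from 12 to 0 (the firm shuts down)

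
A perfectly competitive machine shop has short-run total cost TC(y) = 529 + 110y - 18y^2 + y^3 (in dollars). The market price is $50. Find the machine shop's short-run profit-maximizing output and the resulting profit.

Profit = -$329 at y = 10

AVC = 110 - 18y + y^2; min AVC = $29 at y = 9. Since P = $50 ≥ min AVC, the firm produces.
With MC = 110 - 36y + 3y^2, P = MC on the upward-sloping part at y* = 10.
TR = 50·10 = 500. TC = 529 + 300 = 829. Profit = 500 − 829 = -$329.
That loss of $329 beats the $529 the firm would lose by shutting down; producing recovers $200 of fixed cost.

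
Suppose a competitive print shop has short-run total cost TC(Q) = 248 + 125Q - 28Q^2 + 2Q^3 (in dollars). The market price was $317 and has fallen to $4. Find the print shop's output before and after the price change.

Output falls from 12 to 0 (the firm shuts down)

AVC = 125 - 28Q + 2Q^2, minimized at Q = 7 where min AVC = $27. MC = 125 - 56Q + 6Q^2.
At P = $317 ≥ min AVC, set P = MC on the rising branch: Q = 12.
At P = $4 < min AVC = $27, price no longer covers variable cost at any output, so the firm shuts down: Q = 0.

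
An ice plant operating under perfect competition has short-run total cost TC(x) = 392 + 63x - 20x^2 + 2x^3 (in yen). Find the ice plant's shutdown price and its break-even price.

Shutdown price = ¥13; break-even price = ¥77

AVC = 63 - 20x + 2x^2; minimized at x = 5, giving min AVC = ¥13. That is the shutdown price.
ATC = 392/x + 63 - 20x + 2x^2. Setting dATC/dx = −392/x^2 − 20 + 4x = 0 gives x = 7 (since 4·7^3 − 20·7^2 = 392).
min ATC = 392/7 + 63 − 20·7 + 2·7^2 = ¥77. That is the break-even price.
For ¥13 ≤ P < ¥77 the firm produces at a loss; below ¥13 it shuts down.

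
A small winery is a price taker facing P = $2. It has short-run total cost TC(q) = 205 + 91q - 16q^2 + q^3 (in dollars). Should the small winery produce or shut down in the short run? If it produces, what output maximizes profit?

Shut down

Variable cost is VC = 91q - 16q^2 + q^3, so AVC = VC/q = 91 - 16q + q^2 and MC = dTC/dq = 91 - 32q + 3q^2.
AVC hits its minimum where MC = AVC, at q = 8, giving min AVC = 91 - 16·8 + 8^2 = $27.
With P < min AVC ($2 < $27), every unit sold adds to the loss.
Shutting down limits the loss to fixed cost, $205.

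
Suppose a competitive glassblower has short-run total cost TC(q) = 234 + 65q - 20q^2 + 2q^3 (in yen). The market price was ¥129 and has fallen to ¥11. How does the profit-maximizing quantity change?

Output falls from 8 to 0 (the firm shuts down)

AVC = 65 - 20q + 2q^2, minimized at q = 5 where min AVC = ¥15. MC = 65 - 40q + 6q^2.
With P = ¥129 above the shutdown price, P = MC gives q = 8.
At P = ¥11 < min AVC = ¥15, price no longer covers variable cost at any output, so the firm shuts down: q = 0.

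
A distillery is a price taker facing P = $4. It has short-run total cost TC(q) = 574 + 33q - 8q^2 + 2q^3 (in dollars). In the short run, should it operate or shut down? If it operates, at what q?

Strip out fixed cost: VC = 33q - 8q^2 + 2q^3. Then AVC = 33 - 8q + 2q^2 and MC = 33 - 16q + 6q^2.
The AVC parabola has its vertex at q = 8/4 = 2, where AVC = 33 - 8·2 + 2·2^2 = $25.
Since P = $4 < min AVC = $25, price fails to cover variable cost at any output.
Shutting down limits the loss to fixed cost, $574.

Shut down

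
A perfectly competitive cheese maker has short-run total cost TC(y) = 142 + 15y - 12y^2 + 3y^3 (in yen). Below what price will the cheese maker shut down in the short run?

Short-run supply begins at min AVC. From VC = 15y - 12y^2 + 3y^3, AVC = 15 - 12y + 3y^2.
dAVC/dy = -12 + 6y = 0 gives y = 2. min AVC = 15 - 12·2 + 3·2^2 = 3.
So the shutdown price is ¥3.

¥3 per unit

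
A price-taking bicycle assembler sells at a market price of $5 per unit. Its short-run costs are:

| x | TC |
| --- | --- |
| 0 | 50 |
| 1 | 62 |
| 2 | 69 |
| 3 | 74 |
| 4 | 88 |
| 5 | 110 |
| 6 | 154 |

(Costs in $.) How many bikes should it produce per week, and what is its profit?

Profit at each row (π = 5x − TC): x=0: -50; x=1: -57; x=2: -59; x=3: -59; x=4: -68; x=5: -85; x=6: -124.
Profit is highest at x = 0. Equivalently, the lowest AVC in the table is 24/3 ≈ $8 at x = 3, and P = $5 falls below it — price never covers variable cost, so the firm shuts down and loses only its fixed cost.

x = 0 (shut down); profit = -$50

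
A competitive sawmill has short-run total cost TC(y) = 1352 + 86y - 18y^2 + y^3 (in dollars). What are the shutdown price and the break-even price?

Shutdown price = $5; break-even price = $125

Shutdown price = min AVC. AVC = 86 - 18y + y^2, with vertex at y = 9 and minimum $5.
ATC = 1352/y + 86 - 18y + y^2. Setting dATC/dy = −1352/y^2 − 18 + 2y = 0 gives y = 13 (since 2·13^3 − 18·13^2 = 1352).
min ATC = 1352/13 + 86 − 18·13 + 13^2 = $125. That is the break-even price.
Between these two prices the firm operates at a loss; above $125 it earns a profit.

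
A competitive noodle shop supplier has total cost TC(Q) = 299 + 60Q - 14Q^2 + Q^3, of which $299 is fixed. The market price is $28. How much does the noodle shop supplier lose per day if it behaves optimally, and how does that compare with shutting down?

Profit = -$171 at Q = 8

AVC = 60 - 14Q + Q^2 has its minimum $11 at Q = 7; price $28 clears that bar, so the firm operates.
With MC = 60 - 28Q + 3Q^2, P = MC on the upward-sloping part at Q* = 8.
TR = 28·8 = 224. TC = 299 + 96 = 395. Profit = 224 − 395 = -$171.
Shutting down would mean losing the fixed cost of $299, so operating at a loss of $171 is better by $128.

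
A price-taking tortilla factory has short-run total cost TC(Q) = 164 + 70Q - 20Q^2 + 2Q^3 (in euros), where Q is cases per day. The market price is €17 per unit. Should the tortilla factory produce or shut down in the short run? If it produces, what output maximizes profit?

From TC, MC = TC'(Q) = 70 - 40Q + 6Q^2 and AVC = VC/Q = 70 - 20Q + 2Q^2.
AVC is minimized where dAVC/dQ = -20 + 4Q = 0, at Q = 5; min AVC = 70 - 20·5 + 2·5^2 = €20.
With P < min AVC (€17 < €20), every unit sold adds to the loss.
Best response: produce nothing and absorb the €164 fixed cost.

Shut down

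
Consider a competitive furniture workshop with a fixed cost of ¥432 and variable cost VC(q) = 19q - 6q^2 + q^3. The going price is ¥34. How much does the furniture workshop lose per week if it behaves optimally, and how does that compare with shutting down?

AVC = 19 - 6q + q^2; min AVC = ¥10 at q = 3. Since P = ¥34 ≥ min AVC, the firm produces.
With MC = 19 - 12q + 3q^2, P = MC on the upward-sloping part at q* = 5.
TR = 34·5 = 170. TC = 432 + 70 = 502. Profit = 170 − 502 = -¥332.
Shutting down would mean losing the fixed cost of ¥432, so operating at a loss of ¥332 is better by ¥100.

Profit = -¥332 at q = 5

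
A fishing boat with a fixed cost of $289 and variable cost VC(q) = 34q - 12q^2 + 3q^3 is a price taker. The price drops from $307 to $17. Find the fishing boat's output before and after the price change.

AVC = 34 - 12q + 3q^2, minimized at q = 2 where min AVC = $22. MC = 34 - 24q + 9q^2.
With P = $307 above the shutdown price, P = MC gives q = 7.
At P = $17 < min AVC = $22, price no longer covers variable cost at any output, so the firm shuts down: q = 0.

Output falls from 7 to 0 (the firm shuts down)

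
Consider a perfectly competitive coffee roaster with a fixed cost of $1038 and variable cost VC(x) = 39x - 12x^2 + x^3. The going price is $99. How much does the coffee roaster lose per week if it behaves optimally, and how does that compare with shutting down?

AVC = 39 - 12x + x^2 has its minimum $3 at x = 6; price $99 clears that bar, so the firm operates.
MC = 39 - 24x + 3x^2. Setting P = MC and taking the root on the rising branch gives x* = 10.
TR = 99·10 = 990. TC = 1038 + 190 = 1228. Profit = 990 − 1228 = -$238.
By producing, the firm covers all variable cost plus $800 of fixed cost; shutting down would lose the full $1038.

Profit = -$238 at x = 10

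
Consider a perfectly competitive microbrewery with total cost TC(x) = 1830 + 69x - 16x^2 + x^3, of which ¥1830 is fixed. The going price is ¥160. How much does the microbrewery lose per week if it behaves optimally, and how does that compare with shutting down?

AVC = 69 - 16x + x^2 has its minimum ¥5 at x = 8; price ¥160 clears that bar, so the firm operates.
MC = 69 - 32x + 3x^2. Setting P = MC and taking the root on the rising branch gives x* = 13.
TR = 160·13 = 2080. TC = 1830 + 390 = 2220. Profit = 2080 − 2220 = -¥140.
By producing, the firm covers all variable cost plus ¥1690 of fixed cost; shutting down would lose the full ¥1830.

Profit = -¥140 at x = 13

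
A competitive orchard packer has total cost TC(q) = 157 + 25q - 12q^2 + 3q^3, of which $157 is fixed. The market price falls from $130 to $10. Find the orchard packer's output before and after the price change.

MC = 25 - 24q + 9q^2; the shutdown threshold is min AVC = $13 (at q = 2).
With P = $130 above the shutdown price, P = MC gives q = 5.
At P = $10 < min AVC = $13, price no longer covers variable cost at any output, so the firm shuts down: q = 0.

Output falls from 5 to 0 (the firm shuts down)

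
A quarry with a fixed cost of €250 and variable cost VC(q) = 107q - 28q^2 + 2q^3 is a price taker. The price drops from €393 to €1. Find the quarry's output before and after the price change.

Output falls from 13 to 0 (the firm shuts down)

MC = 107 - 56q + 6q^2; the shutdown threshold is min AVC = €9 (at q = 7).
At P = €393 ≥ min AVC, set P = MC on the rising branch: q = 13.
At P = €1 < min AVC = €9, price no longer covers variable cost at any output, so the firm shuts down: q = 0.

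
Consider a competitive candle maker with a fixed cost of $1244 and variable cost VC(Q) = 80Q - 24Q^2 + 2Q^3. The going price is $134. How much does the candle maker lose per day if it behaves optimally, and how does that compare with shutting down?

AVC = 80 - 24Q + 2Q^2; min AVC = $8 at Q = 6. Since P = $134 ≥ min AVC, the firm produces.
With MC = 80 - 48Q + 6Q^2, P = MC on the upward-sloping part at Q* = 9.
TR = 134·9 = 1206. TC = 1244 + 234 = 1478. Profit = 1206 − 1478 = -$272.
That loss of $272 beats the $1244 the firm would lose by shutting down; producing recovers $972 of fixed cost.

Profit = -$272 at Q = 9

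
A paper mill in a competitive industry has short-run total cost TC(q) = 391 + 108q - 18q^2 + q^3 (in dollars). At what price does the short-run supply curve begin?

The firm shuts down when price falls below the minimum of average variable cost. AVC = VC/q = 108 - 18q + q^2.
dAVC/dq = -18 + 2q = 0 gives q = 9. min AVC = 108 - 18·9 + 9^2 = 27.
For P < $27 the firm produces nothing.

$27 per unit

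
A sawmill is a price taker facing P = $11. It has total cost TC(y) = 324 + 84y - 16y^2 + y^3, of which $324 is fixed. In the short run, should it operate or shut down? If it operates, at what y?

Shut down

Variable cost is VC = 84y - 16y^2 + y^3, so AVC = VC/y = 84 - 16y + y^2 and MC = dTC/dy = 84 - 32y + 3y^2.
AVC is minimized where dAVC/dy = -16 + 2y = 0, at y = 8; min AVC = 84 - 16·8 + 8^2 = $20.
With P < min AVC ($11 < $20), every unit sold adds to the loss.
The firm minimizes its loss by shutting down and losing only its fixed cost of $324.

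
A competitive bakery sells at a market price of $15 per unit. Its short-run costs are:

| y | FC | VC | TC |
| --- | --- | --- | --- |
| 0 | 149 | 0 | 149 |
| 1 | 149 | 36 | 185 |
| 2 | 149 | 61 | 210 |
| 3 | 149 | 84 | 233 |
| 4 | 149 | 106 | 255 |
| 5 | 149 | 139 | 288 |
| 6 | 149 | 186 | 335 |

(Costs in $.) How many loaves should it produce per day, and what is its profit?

Compute π = P·y − TC at each output: y=0: -149; y=1: -170; y=2: -180; y=3: -188; y=4: -195; y=5: -213; y=6: -245.
Profit is highest at y = 0. Equivalently, the lowest AVC in the table is 106/4 ≈ $26.50 at y = 4, and P = $15 falls below it — price never covers variable cost, so the firm shuts down and loses only its fixed cost.

y = 0 (shut down); profit = -$149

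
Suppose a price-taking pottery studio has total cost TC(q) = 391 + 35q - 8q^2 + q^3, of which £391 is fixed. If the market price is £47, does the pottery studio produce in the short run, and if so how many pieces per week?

Produce at q = 6

From TC, MC = TC'(q) = 35 - 16q + 3q^2 and AVC = VC/q = 35 - 8q + q^2.
AVC hits its minimum where MC = AVC, at q = 4, giving min AVC = 35 - 8·4 + 4^2 = £19.
Since P = £47 ≥ min AVC = £19, price covers variable cost and the firm should produce.
Solving P = MC: -12 - 16q + 3q^2 = 0 ⇒ q = -2/3 or 6. On the upward-sloping branch, q* = 6.
Check: AVC at q = 6 is £23 ≤ P, so revenue covers variable cost.
Profit = P·q − TC = 47·6 − 529 = -£247, a loss, but smaller than the £391 fixed cost the firm would lose by shutting down.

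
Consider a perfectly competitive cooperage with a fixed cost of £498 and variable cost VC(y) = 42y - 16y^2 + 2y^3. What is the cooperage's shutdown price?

The firm shuts down when price falls below the minimum of average variable cost. AVC = VC/y = 42 - 16y + 2y^2.
At the minimum of AVC, MC = AVC. MC = 42 - 32y + 6y^2; setting MC = AVC gives 4y^2 - 16y = 0, so y = 4. min AVC = 10.
So the shutdown price is £10.

£10 per unit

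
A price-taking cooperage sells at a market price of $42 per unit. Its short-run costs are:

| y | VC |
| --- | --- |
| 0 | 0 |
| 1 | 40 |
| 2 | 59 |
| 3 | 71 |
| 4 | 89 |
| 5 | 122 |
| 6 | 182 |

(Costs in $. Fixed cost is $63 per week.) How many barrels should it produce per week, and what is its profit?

Compute π = P·y − TC at each output: y=0: -63; y=1: -61; y=2: -38; y=3: -8; y=4: 16; y=5: 25; y=6: 7.
Profit is maximized at y = 5. AVC there is 122/5 = $24.40 ≤ P, so producing beats shutting down (which would give -$63).

y = 5; profit = $25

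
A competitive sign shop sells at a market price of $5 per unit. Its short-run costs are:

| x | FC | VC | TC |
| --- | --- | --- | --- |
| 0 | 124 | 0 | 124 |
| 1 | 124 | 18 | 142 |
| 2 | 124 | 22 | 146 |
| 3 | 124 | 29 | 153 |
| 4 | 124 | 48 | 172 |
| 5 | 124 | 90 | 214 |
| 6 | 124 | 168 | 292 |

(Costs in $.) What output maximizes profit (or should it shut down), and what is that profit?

Tabulate TR − TC: x=0: -124; x=1: -137; x=2: -136; x=3: -138; x=4: -152; x=5: -189; x=6: -262.
Profit is highest at x = 0. Equivalently, the lowest AVC in the table is 29/3 ≈ $9.67 at x = 3, and P = $5 falls below it — price never covers variable cost, so the firm shuts down and loses only its fixed cost.

x = 0 (shut down); profit = -$124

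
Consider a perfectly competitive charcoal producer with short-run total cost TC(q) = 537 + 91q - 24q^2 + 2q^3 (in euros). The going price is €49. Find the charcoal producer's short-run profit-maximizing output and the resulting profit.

AVC = 91 - 24q + 2q^2 has its minimum €19 at q = 6; price €49 clears that bar, so the firm operates.
MC = 91 - 48q + 6q^2. Setting P = MC and taking the root on the rising branch gives q* = 7.
TR = 49·7 = 343. TC = 537 + 147 = 684. Profit = 343 − 684 = -€341.
By producing, the firm covers all variable cost plus €196 of fixed cost; shutting down would lose the full €537.

Profit = -€341 at q = 7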